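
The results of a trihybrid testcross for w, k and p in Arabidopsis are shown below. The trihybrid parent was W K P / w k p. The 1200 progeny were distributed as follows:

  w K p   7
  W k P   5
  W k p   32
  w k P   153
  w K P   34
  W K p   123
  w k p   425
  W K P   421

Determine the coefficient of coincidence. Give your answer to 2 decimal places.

0.64

The two rarest classes, W k P and w K p, are the double crossovers. Comparing them with the parentals, only the k allele has switched, so k is the middle locus and the order is w – k – p.
w–k: (66 + 12)/1200 = 0.0650; k–p: (276 + 12)/1200 = 0.2400.
Expected DCO frequency = 0.0650 × 0.2400 ≈ 0.01560; observed = 12/1200 ≈ 0.01000.
Coefficient of coincidence = 0.01000/0.01560 ≈ 0.64.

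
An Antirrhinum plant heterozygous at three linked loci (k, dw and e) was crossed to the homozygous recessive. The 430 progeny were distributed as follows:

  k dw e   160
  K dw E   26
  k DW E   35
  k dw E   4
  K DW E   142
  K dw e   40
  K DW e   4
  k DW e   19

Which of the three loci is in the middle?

e

The two most frequent reciprocal classes, K DW E and k dw e, are the parental types, so the F1 was K DW E / k dw e.
The two rarest classes, K DW e and k dw E, are the double crossovers. Comparing them with the parentals, only the e allele has switched, so e is the middle locus and the order is dw – e – k.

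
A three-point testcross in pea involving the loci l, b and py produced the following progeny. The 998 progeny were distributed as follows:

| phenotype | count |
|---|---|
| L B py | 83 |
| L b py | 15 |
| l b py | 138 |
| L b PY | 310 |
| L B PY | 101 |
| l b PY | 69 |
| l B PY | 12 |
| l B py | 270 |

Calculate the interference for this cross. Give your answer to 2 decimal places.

The two most frequent reciprocal classes, l B py and L b PY, are the parental types, so the F1 was l B py / L b PY.
The two rarest classes, l B PY and L b py, are the double crossovers. Comparing them with the parentals, only the py allele has switched, so py is the middle locus and the order is b – py – l.
b–py: (239 + 27)/998 = 0.2665; py–l: (152 + 27)/998 = 0.1794.
Expected DCO frequency = 0.2665 × 0.1794 ≈ 0.04781; observed = 27/998 ≈ 0.02705.
Coefficient of coincidence = 0.02705/0.04781 ≈ 0.57; interference = 1 − 0.57 = 0.43.

0.43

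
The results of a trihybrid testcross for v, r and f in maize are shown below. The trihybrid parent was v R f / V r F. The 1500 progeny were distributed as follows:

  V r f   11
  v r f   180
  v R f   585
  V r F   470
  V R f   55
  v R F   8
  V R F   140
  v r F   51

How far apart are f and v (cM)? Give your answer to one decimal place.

The two rarest classes, v R F and V r f, are the double crossovers. Comparing them with the parentals, only the f allele has switched, so f is the middle locus and the order is r – f – v.
Crossovers in the f–v interval produce the single-crossover classes V R f and v r F (55 + 51 = 106) plus the double crossovers (19).
RF(f–v) = (106 + 19) / 1500 = 125/1500 = 0.0833 → 8.3 cM.

8.3 cM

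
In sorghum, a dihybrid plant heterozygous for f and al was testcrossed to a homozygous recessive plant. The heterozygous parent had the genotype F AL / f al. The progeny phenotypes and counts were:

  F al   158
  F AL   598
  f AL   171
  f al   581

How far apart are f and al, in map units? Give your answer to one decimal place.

The recombinant classes are F al and f AL: 158 + 171 = 329.
Recombination frequency = 329/1508 = 0.2182 ≈ 21.8%, i.e. 21.8 map units.

21.8 map units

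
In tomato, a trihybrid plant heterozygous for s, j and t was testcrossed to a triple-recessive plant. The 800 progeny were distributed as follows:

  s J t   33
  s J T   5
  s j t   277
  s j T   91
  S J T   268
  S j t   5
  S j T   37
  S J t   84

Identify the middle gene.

s

The two most frequent reciprocal classes, s j t and S J T, are the parental types, so the F1 was s j t / S J T.
The two rarest classes, S j t and s J T, are the double crossovers. Comparing them with the parentals, only the s allele has switched, so s is the middle locus and the order is t – s – j.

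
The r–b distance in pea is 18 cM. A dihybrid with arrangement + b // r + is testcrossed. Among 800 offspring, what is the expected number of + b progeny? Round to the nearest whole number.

A map distance of 18 cM corresponds to a recombination frequency of 0.180.
The F1 is + b / r +, so + b is a parental gamete class with expected frequency (1 − r)/2 = 0.820/2 = 0.4100.
Expected number = 0.4100 × 800 = 328.00 ≈ 328.

328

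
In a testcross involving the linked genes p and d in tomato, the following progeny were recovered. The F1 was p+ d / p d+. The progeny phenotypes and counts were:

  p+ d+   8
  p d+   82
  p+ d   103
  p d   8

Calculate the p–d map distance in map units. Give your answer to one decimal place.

8.0 map units

The recombinant classes are p+ d+ and p d: 8 + 8 = 16.
Recombination frequency = 16/201 = 0.0796 ≈ 8.0%, i.e. 8.0 map units.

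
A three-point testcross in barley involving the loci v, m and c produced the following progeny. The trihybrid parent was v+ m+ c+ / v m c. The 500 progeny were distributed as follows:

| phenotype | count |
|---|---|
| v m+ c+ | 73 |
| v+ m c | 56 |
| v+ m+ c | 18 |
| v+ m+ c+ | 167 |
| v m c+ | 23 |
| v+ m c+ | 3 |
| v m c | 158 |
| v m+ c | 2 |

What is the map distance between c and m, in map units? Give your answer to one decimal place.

9.2 map units

The two rarest classes, v+ m c+ and v m+ c, are the double crossovers. Comparing them with the parentals, only the m allele has switched, so m is the middle locus and the order is c – m – v.
Crossovers in the c–m interval produce the single-crossover classes v+ m+ c and v m c+ (18 + 23 = 41) plus the double crossovers (5).
RF(c–m) = (41 + 5) / 500 = 46/500 = 0.0920 → 9.2 map units.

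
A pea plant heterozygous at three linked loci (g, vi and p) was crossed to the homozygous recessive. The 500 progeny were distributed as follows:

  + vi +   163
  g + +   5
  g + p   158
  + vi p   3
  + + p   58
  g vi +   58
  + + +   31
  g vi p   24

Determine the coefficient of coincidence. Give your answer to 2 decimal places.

The two most frequent reciprocal classes, g + p and + vi +, are the parental types, so the F1 was g + p / + vi +.
The two rarest classes, g + + and + vi p, are the double crossovers. Comparing them with the parentals, only the p allele has switched, so p is the middle locus and the order is g – p – vi.
g–p: (116 + 8)/500 = 0.2480; p–vi: (55 + 8)/500 = 0.1260.
Expected DCO frequency = 0.2480 × 0.1260 ≈ 0.03125; observed = 8/500 ≈ 0.01600.
Coefficient of coincidence = 0.01600/0.03125 ≈ 0.51.

0.51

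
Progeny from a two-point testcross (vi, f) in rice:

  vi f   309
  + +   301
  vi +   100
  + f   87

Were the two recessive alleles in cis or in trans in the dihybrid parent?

The two most frequent classes are + + (301) and vi f (309); these are the parental (non-recombinant) types.
So the F1 carried + + on one chromosome and vi f on the other — the recessive alleles are on the same chromosome (cis / coupling).

cis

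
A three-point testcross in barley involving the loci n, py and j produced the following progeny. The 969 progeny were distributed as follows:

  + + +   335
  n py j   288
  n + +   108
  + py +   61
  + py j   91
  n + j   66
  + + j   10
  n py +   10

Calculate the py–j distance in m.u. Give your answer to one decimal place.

The two most frequent reciprocal classes, n py j and + + +, are the parental types, so the F1 was n py j / + + +.
The two rarest classes, n py + and + + j, are the double crossovers. Comparing them with the parentals, only the j allele has switched, so j is the middle locus and the order is n – j – py.
Crossovers in the j–py interval produce the single-crossover classes n + j and + py + (66 + 61 = 127) plus the double crossovers (20).
RF(j–py) = (127 + 20) / 969 = 147/969 = 0.1517 → 15.2 m.u.

15.2 m.u.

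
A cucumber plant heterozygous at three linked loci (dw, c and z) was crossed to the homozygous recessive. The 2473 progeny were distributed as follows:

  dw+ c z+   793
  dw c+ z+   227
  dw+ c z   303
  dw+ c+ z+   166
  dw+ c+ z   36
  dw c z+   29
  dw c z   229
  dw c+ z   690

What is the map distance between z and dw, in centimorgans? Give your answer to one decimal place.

The two most frequent reciprocal classes, dw c+ z and dw+ c z+, are the parental types, so the F1 was dw c+ z / dw+ c z+.
The two rarest classes, dw+ c+ z and dw c z+, are the double crossovers. Comparing them with the parentals, only the dw allele has switched, so dw is the middle locus and the order is z – dw – c.
Crossovers in the z–dw interval produce the single-crossover classes dw c+ z+ and dw+ c z (227 + 303 = 530) plus the double crossovers (65).
RF(z–dw) = (530 + 65) / 2473 = 595/2473 = 0.2406 → 24.1 centimorgans.

24.1 centimorgans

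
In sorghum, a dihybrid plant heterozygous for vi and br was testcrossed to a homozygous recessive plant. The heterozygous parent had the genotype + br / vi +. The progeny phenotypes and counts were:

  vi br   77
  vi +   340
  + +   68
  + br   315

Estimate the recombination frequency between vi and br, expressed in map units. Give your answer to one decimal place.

The recombinant classes are + + and vi br: 68 + 77 = 145.
Recombination frequency = 145/800 = 0.1812 ≈ 18.1%, i.e. 18.1 map units.

18.1 map units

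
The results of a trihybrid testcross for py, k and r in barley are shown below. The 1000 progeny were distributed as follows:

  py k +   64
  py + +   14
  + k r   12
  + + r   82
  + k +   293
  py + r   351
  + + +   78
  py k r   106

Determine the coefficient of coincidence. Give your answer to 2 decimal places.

The two most frequent reciprocal classes, + k + and py + r, are the parental types, so the F1 was + k + / py + r.
The two rarest classes, + k r and py + +, are the double crossovers. Comparing them with the parentals, only the r allele has switched, so r is the middle locus and the order is py – r – k.
py–r: (146 + 26)/1000 = 0.1720; r–k: (184 + 26)/1000 = 0.2100.
Expected DCO frequency = 0.1720 × 0.2100 ≈ 0.03612; observed = 26/1000 ≈ 0.02600.
Coefficient of coincidence = 0.02600/0.03612 ≈ 0.72.

0.72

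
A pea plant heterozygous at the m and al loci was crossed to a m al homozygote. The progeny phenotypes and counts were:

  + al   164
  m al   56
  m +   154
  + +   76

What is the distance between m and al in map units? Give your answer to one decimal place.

29.3 map units

The two most frequent classes, + al (164) and m + (154), are the parental types, so the F1 was + al / m +.
The recombinant classes are + + and m al: 76 + 56 = 132.
Recombination frequency = 132/450 = 0.2933 ≈ 29.3%, i.e. 29.3 map units.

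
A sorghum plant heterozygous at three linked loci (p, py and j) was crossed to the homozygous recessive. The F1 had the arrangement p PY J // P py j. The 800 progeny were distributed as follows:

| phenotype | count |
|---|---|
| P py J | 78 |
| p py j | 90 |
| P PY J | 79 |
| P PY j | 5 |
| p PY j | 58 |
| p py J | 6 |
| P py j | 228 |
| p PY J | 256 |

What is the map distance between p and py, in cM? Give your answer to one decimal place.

22.5 cM

The two rarest classes, p py J and P PY j, are the double crossovers. Comparing them with the parentals, only the py allele has switched, so py is the middle locus and the order is p – py – j.
Crossovers in the p–py interval produce the single-crossover classes P PY J and p py j (79 + 90 = 169) plus the double crossovers (11).
RF(p–py) = (169 + 11) / 800 = 180/800 = 0.2250 → 22.5 cM.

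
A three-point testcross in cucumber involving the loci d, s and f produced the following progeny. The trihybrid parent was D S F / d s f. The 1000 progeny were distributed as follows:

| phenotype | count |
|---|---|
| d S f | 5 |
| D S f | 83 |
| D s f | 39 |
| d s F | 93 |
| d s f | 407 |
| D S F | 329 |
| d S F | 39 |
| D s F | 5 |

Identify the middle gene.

s

The two rarest classes, D s F and d S f, are the double crossovers. Comparing them with the parentals, only the s allele has switched, so s is the middle locus and the order is f – s – d.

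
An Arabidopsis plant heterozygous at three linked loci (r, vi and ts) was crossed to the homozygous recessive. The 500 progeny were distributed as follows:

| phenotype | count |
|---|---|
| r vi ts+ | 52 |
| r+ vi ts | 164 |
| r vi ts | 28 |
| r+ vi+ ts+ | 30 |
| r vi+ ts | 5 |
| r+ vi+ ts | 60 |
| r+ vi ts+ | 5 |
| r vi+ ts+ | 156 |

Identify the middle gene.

ts

The two most frequent reciprocal classes, r vi+ ts+ and r+ vi ts, are the parental types, so the F1 was r vi+ ts+ / r+ vi ts.
The two rarest classes, r vi+ ts and r+ vi ts+, are the double crossovers. Comparing them with the parentals, only the ts allele has switched, so ts is the middle locus and the order is r – ts – vi.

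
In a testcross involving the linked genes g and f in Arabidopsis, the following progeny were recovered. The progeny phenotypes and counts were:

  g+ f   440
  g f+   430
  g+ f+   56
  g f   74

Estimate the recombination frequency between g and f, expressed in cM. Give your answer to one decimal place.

The two most frequent classes, g+ f (440) and g f+ (430), are the parental types, so the F1 was g+ f / g f+.
The recombinant classes are g+ f+ and g f: 56 + 74 = 130.
Recombination frequency = 130/1000 = 0.1300 ≈ 13.0%, i.e. 13.0 cM.

13.0 cM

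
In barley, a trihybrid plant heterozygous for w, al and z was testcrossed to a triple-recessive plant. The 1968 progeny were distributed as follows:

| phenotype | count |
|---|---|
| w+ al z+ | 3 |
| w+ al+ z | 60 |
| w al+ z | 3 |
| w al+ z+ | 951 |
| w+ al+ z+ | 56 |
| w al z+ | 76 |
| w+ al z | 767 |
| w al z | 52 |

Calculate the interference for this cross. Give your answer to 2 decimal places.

0.27

The two most frequent reciprocal classes, w al+ z+ and w+ al z, are the parental types, so the F1 was w al+ z+ / w+ al z.
The two rarest classes, w al+ z and w+ al z+, are the double crossovers. Comparing them with the parentals, only the z allele has switched, so z is the middle locus and the order is w – z – al.
w–z: (108 + 6)/1968 = 0.0579; z–al: (136 + 6)/1968 = 0.0722.
Expected DCO frequency = 0.0579 × 0.0722 ≈ 0.00418; observed = 6/1968 ≈ 0.00305.
Coefficient of coincidence = 0.00305/0.00418 ≈ 0.73; interference = 1 − 0.73 = 0.27.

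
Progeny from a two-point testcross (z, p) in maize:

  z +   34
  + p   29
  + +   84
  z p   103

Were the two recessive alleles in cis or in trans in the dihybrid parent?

The two most frequent classes are + + (84) and z p (103); these are the parental (non-recombinant) types.
So the F1 carried + + on one chromosome and z p on the other — the recessive alleles are on the same chromosome (cis / coupling).

cis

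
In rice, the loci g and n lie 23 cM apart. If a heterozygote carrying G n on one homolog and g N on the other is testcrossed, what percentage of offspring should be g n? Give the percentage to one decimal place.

11.5%

A map distance of 23 cM corresponds to a recombination frequency of 0.230.
The F1 is G n / g N, so g n is a recombinant gamete class with expected frequency r/2 = 0.230/2 = 0.1150.
That is 0.1150 = 11.5% of the progeny.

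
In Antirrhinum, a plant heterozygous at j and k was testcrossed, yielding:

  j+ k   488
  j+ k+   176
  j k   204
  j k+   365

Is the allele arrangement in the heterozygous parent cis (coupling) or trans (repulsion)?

trans

The two most frequent classes are j+ k (488) and j k+ (365); these are the parental (non-recombinant) types.
So the F1 carried j+ k on one chromosome and j k+ on the other — the recessive alleles are on opposite chromosomes (trans / repulsion).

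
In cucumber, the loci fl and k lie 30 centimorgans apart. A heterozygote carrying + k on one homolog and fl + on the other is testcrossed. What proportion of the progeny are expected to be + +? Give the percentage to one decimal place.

15.0%

A map distance of 30 centimorgans corresponds to a recombination frequency of 0.300.
The F1 is + k / fl +, so + + is a recombinant gamete class with expected frequency r/2 = 0.300/2 = 0.1500.
That is 0.1500 = 15.0% of the progeny.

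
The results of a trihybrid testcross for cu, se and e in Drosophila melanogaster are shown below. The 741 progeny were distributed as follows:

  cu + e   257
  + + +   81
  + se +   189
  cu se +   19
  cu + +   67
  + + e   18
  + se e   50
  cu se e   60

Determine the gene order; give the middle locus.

The two most frequent reciprocal classes, cu + e and + se +, are the parental types, so the F1 was cu + e / + se +.
The two rarest classes, + + e and cu se +, are the double crossovers. Comparing them with the parentals, only the cu allele has switched, so cu is the middle locus and the order is se – cu – e.

cu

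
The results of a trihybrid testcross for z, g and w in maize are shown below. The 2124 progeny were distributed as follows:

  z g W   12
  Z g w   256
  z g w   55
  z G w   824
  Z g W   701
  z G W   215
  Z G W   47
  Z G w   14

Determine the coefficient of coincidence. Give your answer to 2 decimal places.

0.87

The two most frequent reciprocal classes, z G w and Z g W, are the parental types, so the F1 was z G w / Z g W.
The two rarest classes, Z G w and z g W, are the double crossovers. Comparing them with the parentals, only the z allele has switched, so z is the middle locus and the order is g – z – w.
g–z: (102 + 26)/2124 = 0.0603; z–w: (471 + 26)/2124 = 0.2340.
Expected DCO frequency = 0.0603 × 0.2340 ≈ 0.01411; observed = 26/2124 ≈ 0.01224.
Coefficient of coincidence = 0.01224/0.01411 ≈ 0.87.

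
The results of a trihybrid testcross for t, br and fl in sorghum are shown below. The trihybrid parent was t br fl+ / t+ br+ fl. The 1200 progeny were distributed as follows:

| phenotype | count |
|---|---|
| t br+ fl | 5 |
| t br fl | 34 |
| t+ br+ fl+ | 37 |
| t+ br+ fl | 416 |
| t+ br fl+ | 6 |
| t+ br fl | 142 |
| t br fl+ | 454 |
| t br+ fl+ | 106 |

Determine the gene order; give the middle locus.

The two rarest classes, t+ br fl+ and t br+ fl, are the double crossovers. Comparing them with the parentals, only the t allele has switched, so t is the middle locus and the order is fl – t – br.

t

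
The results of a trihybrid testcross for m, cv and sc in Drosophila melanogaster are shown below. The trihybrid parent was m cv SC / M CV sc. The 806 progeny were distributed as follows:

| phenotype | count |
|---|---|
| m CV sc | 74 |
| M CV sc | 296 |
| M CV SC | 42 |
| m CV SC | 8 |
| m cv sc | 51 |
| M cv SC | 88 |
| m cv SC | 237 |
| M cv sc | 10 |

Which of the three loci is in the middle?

The two rarest classes, m CV SC and M cv sc, are the double crossovers. Comparing them with the parentals, only the cv allele has switched, so cv is the middle locus and the order is sc – cv – m.

cv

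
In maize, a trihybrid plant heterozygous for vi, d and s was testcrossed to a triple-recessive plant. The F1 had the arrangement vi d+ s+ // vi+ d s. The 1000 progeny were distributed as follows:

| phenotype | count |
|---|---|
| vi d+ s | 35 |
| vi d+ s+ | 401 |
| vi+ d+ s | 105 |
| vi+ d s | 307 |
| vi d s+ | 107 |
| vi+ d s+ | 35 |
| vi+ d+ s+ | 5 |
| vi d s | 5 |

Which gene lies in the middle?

vi

The two rarest classes, vi+ d+ s+ and vi d s, are the double crossovers. Comparing them with the parentals, only the vi allele has switched, so vi is the middle locus and the order is s – vi – d.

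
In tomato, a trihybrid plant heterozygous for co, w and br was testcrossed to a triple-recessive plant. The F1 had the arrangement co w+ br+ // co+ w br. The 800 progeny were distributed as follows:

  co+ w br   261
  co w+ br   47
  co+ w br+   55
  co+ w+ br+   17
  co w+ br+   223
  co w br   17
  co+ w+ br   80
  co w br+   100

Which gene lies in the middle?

co

The two rarest classes, co+ w+ br+ and co w br, are the double crossovers. Comparing them with the parentals, only the co allele has switched, so co is the middle locus and the order is br – co – w.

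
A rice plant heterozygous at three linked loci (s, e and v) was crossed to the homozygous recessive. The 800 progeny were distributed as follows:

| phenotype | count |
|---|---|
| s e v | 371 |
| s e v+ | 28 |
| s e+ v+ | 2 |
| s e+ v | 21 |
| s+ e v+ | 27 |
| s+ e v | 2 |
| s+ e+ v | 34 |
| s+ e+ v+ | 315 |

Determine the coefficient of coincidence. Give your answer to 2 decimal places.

The two most frequent reciprocal classes, s e v and s+ e+ v+, are the parental types, so the F1 was s e v / s+ e+ v+.
The two rarest classes, s+ e v and s e+ v+, are the double crossovers. Comparing them with the parentals, only the s allele has switched, so s is the middle locus and the order is e – s – v.
e–s: (48 + 4)/800 = 0.0650; s–v: (62 + 4)/800 = 0.0825.
Expected DCO frequency = 0.0650 × 0.0825 ≈ 0.00536; observed = 4/800 ≈ 0.00500.
Coefficient of coincidence = 0.00500/0.00536 ≈ 0.93.

0.93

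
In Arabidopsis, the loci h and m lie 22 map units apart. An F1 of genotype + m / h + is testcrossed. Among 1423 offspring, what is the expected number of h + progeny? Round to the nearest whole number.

555

A map distance of 22 map units corresponds to a recombination frequency of 0.220.
The F1 is + m / h +, so h + is a parental gamete class with expected frequency (1 − r)/2 = 0.780/2 = 0.3900.
Expected number = 0.3900 × 1423 = 554.97 ≈ 555.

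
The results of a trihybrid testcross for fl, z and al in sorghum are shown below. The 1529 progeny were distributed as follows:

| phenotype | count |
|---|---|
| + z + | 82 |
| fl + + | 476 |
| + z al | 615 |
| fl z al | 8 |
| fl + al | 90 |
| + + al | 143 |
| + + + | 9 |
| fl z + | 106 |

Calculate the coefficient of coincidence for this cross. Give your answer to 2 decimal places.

The two most frequent reciprocal classes, + z al and fl + +, are the parental types, so the F1 was + z al / fl + +.
The two rarest classes, fl z al and + + +, are the double crossovers. Comparing them with the parentals, only the fl allele has switched, so fl is the middle locus and the order is al – fl – z.
al–fl: (172 + 17)/1529 = 0.1236; fl–z: (249 + 17)/1529 = 0.1740.
Expected DCO frequency = 0.1236 × 0.1740 ≈ 0.02151; observed = 17/1529 ≈ 0.01112.
Coefficient of coincidence = 0.01112/0.02151 ≈ 0.52.

0.52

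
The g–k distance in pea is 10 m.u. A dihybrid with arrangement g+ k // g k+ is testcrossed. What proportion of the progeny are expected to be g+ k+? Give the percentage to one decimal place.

5.0%

A map distance of 10 m.u. corresponds to a recombination frequency of 0.100.
The F1 is g+ k / g k+, so g+ k+ is a recombinant gamete class with expected frequency r/2 = 0.100/2 = 0.0500.
That is 0.0500 = 5.0% of the progeny.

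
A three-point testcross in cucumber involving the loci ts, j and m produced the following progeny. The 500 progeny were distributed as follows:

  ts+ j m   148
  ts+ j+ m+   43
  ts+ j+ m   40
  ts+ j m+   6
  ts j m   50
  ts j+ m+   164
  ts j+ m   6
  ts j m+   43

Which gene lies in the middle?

m

The two most frequent reciprocal classes, ts j+ m+ and ts+ j m, are the parental types, so the F1 was ts j+ m+ / ts+ j m.
The two rarest classes, ts j+ m and ts+ j m+, are the double crossovers. Comparing them with the parentals, only the m allele has switched, so m is the middle locus and the order is j – m – ts.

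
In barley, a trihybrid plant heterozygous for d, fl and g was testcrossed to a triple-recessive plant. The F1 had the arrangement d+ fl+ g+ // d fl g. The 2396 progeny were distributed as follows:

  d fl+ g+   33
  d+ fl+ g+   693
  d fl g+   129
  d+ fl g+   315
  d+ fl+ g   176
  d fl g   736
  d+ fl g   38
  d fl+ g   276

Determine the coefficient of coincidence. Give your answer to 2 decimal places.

0.68

The two rarest classes, d fl+ g+ and d+ fl g, are the double crossovers. Comparing them with the parentals, only the d allele has switched, so d is the middle locus and the order is g – d – fl.
g–d: (305 + 71)/2396 = 0.1569; d–fl: (591 + 71)/2396 = 0.2763.
Expected DCO frequency = 0.1569 × 0.2763 ≈ 0.04335; observed = 71/2396 ≈ 0.02963.
Coefficient of coincidence = 0.02963/0.04335 ≈ 0.68.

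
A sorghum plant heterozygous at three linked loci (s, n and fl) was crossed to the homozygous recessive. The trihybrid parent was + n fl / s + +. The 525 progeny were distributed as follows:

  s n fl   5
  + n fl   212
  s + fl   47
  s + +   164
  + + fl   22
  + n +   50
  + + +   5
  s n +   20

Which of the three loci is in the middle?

The two rarest classes, s n fl and + + +, are the double crossovers. Comparing them with the parentals, only the s allele has switched, so s is the middle locus and the order is fl – s – n.

s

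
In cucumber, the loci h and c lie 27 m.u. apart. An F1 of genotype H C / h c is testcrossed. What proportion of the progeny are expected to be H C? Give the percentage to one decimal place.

A map distance of 27 m.u. corresponds to a recombination frequency of 0.270.
The F1 is H C / h c, so H C is a parental gamete class with expected frequency (1 − r)/2 = 0.730/2 = 0.3650.
That is 0.3650 = 36.5% of the progeny.

36.5%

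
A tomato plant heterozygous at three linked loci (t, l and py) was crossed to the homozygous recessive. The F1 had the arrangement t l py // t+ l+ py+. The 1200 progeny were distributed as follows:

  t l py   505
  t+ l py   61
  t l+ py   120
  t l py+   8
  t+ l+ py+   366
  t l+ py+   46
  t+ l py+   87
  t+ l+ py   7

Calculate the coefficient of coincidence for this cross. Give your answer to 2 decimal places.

The two rarest classes, t l py+ and t+ l+ py, are the double crossovers. Comparing them with the parentals, only the py allele has switched, so py is the middle locus and the order is t – py – l.
t–py: (107 + 15)/1200 = 0.1017; py–l: (207 + 15)/1200 = 0.1850.
Expected DCO frequency = 0.1017 × 0.1850 ≈ 0.01881; observed = 15/1200 ≈ 0.01250.
Coefficient of coincidence = 0.01250/0.01881 ≈ 0.66.

0.66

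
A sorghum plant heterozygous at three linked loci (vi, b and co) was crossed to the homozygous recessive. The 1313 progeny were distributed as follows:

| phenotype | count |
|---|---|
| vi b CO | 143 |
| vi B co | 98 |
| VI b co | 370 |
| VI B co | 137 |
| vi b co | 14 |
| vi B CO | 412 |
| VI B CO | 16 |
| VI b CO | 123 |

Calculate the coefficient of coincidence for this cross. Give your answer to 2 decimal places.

The two most frequent reciprocal classes, vi B CO and VI b co, are the parental types, so the F1 was vi B CO / VI b co.
The two rarest classes, VI B CO and vi b co, are the double crossovers. Comparing them with the parentals, only the vi allele has switched, so vi is the middle locus and the order is b – vi – co.
b–vi: (280 + 30)/1313 = 0.2361; vi–co: (221 + 30)/1313 = 0.1912.
Expected DCO frequency = 0.2361 × 0.1912 ≈ 0.04514; observed = 30/1313 ≈ 0.02285.
Coefficient of coincidence = 0.02285/0.04514 ≈ 0.51.

0.51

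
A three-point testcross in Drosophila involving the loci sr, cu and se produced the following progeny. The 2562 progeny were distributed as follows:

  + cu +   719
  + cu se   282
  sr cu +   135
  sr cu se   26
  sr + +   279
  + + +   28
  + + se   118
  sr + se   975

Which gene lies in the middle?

cu

The two most frequent reciprocal classes, + cu + and sr + se, are the parental types, so the F1 was + cu + / sr + se.
The two rarest classes, + + + and sr cu se, are the double crossovers. Comparing them with the parentals, only the cu allele has switched, so cu is the middle locus and the order is sr – cu – se.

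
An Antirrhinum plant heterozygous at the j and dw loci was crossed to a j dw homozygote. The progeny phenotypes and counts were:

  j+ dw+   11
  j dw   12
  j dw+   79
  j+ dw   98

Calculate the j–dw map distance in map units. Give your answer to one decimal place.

11.5 map units

The two most frequent classes, j+ dw (98) and j dw+ (79), are the parental types, so the F1 was j+ dw / j dw+.
The recombinant classes are j+ dw+ and j dw: 11 + 12 = 23.
Recombination frequency = 23/200 = 0.1150 ≈ 11.5%, i.e. 11.5 map units.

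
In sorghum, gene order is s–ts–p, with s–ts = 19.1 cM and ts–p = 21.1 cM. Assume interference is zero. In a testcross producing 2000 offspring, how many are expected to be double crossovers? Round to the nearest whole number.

Map distances give recombination frequencies of 0.191 and 0.211 for the two intervals.
With no interference, expected double-crossover frequency = 0.191 × 0.211 = 0.04030.
Expected number = 0.04030 × 2000 = 80.60 ≈ 81.

81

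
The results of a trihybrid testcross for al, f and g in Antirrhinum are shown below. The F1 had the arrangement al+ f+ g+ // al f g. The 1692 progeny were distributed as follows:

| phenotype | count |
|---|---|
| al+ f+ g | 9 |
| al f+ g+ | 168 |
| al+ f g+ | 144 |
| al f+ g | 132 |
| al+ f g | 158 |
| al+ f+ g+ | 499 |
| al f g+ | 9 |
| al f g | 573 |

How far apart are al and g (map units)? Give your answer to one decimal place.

20.3 map units

The two rarest classes, al+ f+ g and al f g+, are the double crossovers. Comparing them with the parentals, only the g allele has switched, so g is the middle locus and the order is f – g – al.
Crossovers in the g–al interval produce the single-crossover classes al f+ g+ and al+ f g (168 + 158 = 326) plus the double crossovers (18).
RF(g–al) = (326 + 18) / 1692 = 344/1692 = 0.2033 → 20.3 map units.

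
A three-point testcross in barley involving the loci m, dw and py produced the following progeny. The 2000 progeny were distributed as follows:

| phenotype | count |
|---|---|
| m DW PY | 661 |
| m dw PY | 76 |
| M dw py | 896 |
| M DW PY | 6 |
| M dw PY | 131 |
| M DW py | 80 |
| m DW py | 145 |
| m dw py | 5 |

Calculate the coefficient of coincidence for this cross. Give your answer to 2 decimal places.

0.46

The two most frequent reciprocal classes, M dw py and m DW PY, are the parental types, so the F1 was M dw py / m DW PY.
The two rarest classes, m dw py and M DW PY, are the double crossovers. Comparing them with the parentals, only the m allele has switched, so m is the middle locus and the order is py – m – dw.
py–m: (276 + 11)/2000 = 0.1435; m–dw: (156 + 11)/2000 = 0.0835.
Expected DCO frequency = 0.1435 × 0.0835 ≈ 0.01198; observed = 11/2000 ≈ 0.00550.
Coefficient of coincidence = 0.00550/0.01198 ≈ 0.46.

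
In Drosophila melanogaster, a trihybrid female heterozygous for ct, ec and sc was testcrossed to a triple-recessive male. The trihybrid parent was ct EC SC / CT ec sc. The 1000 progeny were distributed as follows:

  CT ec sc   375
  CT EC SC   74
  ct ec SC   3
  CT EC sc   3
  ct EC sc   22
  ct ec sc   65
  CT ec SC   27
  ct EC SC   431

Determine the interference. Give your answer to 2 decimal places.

The two rarest classes, ct ec SC and CT EC sc, are the double crossovers. Comparing them with the parentals, only the ec allele has switched, so ec is the middle locus and the order is ct – ec – sc.
ct–ec: (139 + 6)/1000 = 0.1450; ec–sc: (49 + 6)/1000 = 0.0550.
Expected DCO frequency = 0.1450 × 0.0550 ≈ 0.00797; observed = 6/1000 ≈ 0.00600.
Coefficient of coincidence = 0.00600/0.00797 ≈ 0.75; interference = 1 − 0.75 = 0.25.

0.25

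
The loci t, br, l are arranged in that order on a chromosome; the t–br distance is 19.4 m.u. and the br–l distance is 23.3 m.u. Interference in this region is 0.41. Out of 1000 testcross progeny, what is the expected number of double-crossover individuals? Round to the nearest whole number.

27

Map distances give recombination frequencies of 0.194 and 0.233 for the two intervals.
With interference 0.41 (so coincidence = 0.59), expected double-crossover frequency = 0.194 × 0.233 × 0.59 = 0.02667.
Expected number = 0.02667 × 1000 = 26.67 ≈ 27.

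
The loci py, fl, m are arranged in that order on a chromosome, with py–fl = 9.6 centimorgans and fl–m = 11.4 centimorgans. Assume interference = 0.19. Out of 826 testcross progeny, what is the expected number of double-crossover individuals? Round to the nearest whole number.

Map distances give recombination frequencies of 0.096 and 0.114 for the two intervals.
With interference 0.19 (so coincidence = 0.81), expected double-crossover frequency = 0.096 × 0.114 × 0.81 = 0.00886.
Expected number = 0.00886 × 826 = 7.32 ≈ 7.

7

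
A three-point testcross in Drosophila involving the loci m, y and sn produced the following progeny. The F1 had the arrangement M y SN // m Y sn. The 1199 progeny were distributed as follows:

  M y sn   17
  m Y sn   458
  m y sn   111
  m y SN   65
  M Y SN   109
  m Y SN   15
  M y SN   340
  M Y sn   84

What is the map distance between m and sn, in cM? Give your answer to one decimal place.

The two rarest classes, M y sn and m Y SN, are the double crossovers. Comparing them with the parentals, only the sn allele has switched, so sn is the middle locus and the order is y – sn – m.
Crossovers in the sn–m interval produce the single-crossover classes m y SN and M Y sn (65 + 84 = 149) plus the double crossovers (32).
RF(sn–m) = (149 + 32) / 1199 = 181/1199 = 0.1510 → 15.1 cM.

15.1 cM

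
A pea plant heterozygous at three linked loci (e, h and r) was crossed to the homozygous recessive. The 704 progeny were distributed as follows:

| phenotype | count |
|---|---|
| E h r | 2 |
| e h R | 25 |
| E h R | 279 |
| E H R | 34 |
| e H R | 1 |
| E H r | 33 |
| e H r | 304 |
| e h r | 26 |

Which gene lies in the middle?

The two most frequent reciprocal classes, e H r and E h R, are the parental types, so the F1 was e H r / E h R.
The two rarest classes, e H R and E h r, are the double crossovers. Comparing them with the parentals, only the r allele has switched, so r is the middle locus and the order is h – r – e.

r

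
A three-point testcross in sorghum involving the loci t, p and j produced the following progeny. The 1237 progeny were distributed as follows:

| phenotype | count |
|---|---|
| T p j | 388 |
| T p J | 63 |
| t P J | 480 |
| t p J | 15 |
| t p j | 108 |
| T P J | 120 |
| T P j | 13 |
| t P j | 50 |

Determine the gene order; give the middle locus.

The two most frequent reciprocal classes, t P J and T p j, are the parental types, so the F1 was t P J / T p j.
The two rarest classes, t p J and T P j, are the double crossovers. Comparing them with the parentals, only the p allele has switched, so p is the middle locus and the order is t – p – j.

p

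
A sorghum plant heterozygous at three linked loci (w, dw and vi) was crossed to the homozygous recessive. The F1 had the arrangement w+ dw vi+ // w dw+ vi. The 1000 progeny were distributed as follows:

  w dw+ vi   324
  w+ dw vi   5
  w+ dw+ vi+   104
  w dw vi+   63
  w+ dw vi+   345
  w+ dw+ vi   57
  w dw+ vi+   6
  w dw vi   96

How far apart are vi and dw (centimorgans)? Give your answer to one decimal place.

The two rarest classes, w+ dw vi and w dw+ vi+, are the double crossovers. Comparing them with the parentals, only the vi allele has switched, so vi is the middle locus and the order is w – vi – dw.
Crossovers in the vi–dw interval produce the single-crossover classes w+ dw+ vi+ and w dw vi (104 + 96 = 200) plus the double crossovers (11).
RF(vi–dw) = (200 + 11) / 1000 = 211/1000 = 0.2110 → 21.1 centimorgans.

21.1 centimorgans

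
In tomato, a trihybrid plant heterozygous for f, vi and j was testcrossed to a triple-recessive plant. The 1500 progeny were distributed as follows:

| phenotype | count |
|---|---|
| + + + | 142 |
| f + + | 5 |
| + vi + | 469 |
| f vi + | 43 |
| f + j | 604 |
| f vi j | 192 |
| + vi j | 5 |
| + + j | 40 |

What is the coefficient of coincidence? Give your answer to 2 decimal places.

The two most frequent reciprocal classes, f + j and + vi +, are the parental types, so the F1 was f + j / + vi +.
The two rarest classes, f + + and + vi j, are the double crossovers. Comparing them with the parentals, only the j allele has switched, so j is the middle locus and the order is vi – j – f.
vi–j: (334 + 10)/1500 = 0.2293; j–f: (83 + 10)/1500 = 0.0620.
Expected DCO frequency = 0.2293 × 0.0620 ≈ 0.01422; observed = 10/1500 ≈ 0.00667.
Coefficient of coincidence = 0.00667/0.01422 ≈ 0.47.

0.47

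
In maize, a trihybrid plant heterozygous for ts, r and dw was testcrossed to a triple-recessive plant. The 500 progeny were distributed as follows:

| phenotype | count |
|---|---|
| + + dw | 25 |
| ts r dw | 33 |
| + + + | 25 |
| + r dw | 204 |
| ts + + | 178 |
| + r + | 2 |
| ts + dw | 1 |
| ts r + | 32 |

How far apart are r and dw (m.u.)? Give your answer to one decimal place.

The two most frequent reciprocal classes, ts + + and + r dw, are the parental types, so the F1 was ts + + / + r dw.
The two rarest classes, ts + dw and + r +, are the double crossovers. Comparing them with the parentals, only the dw allele has switched, so dw is the middle locus and the order is r – dw – ts.
Crossovers in the r–dw interval produce the single-crossover classes ts r + and + + dw (32 + 25 = 57) plus the double crossovers (3).
RF(r–dw) = (57 + 3) / 500 = 60/500 = 0.1200 → 12.0 m.u.

12.0 m.u.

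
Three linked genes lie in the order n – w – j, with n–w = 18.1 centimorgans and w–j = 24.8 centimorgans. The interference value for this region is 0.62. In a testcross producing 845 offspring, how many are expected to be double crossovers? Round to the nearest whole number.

Map distances give recombination frequencies of 0.181 and 0.248 for the two intervals.
With interference 0.62 (so coincidence = 0.38), expected double-crossover frequency = 0.181 × 0.248 × 0.38 = 0.01706.
Expected number = 0.01706 × 845 = 14.41 ≈ 14.

14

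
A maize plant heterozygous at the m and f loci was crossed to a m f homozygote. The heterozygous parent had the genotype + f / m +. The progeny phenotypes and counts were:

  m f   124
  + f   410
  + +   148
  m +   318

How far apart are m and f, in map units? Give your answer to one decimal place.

27.2 map units

The recombinant classes are + + and m f: 148 + 124 = 272.
Recombination frequency = 272/1000 = 0.2720 ≈ 27.2%, i.e. 27.2 map units.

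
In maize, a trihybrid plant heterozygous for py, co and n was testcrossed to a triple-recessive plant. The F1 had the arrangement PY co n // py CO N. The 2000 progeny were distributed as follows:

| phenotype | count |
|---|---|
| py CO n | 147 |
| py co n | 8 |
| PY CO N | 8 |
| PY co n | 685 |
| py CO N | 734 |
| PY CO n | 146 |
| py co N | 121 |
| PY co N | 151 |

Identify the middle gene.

py

The two rarest classes, py co n and PY CO N, are the double crossovers. Comparing them with the parentals, only the py allele has switched, so py is the middle locus and the order is co – py – n.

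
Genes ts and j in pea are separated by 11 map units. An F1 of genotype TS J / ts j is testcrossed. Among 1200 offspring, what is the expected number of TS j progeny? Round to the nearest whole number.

66

A map distance of 11 map units corresponds to a recombination frequency of 0.110.
The F1 is TS J / ts j, so TS j is a recombinant gamete class with expected frequency r/2 = 0.110/2 = 0.0550.
Expected number = 0.0550 × 1200 = 66.00 ≈ 66.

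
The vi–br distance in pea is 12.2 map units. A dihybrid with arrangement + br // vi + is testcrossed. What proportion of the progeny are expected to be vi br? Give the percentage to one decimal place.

6.1%

A map distance of 12.2 map units corresponds to a recombination frequency of 0.122.
The F1 is + br / vi +, so vi br is a recombinant gamete class with expected frequency r/2 = 0.122/2 = 0.0610.
That is 0.0610 = 6.1% of the progeny.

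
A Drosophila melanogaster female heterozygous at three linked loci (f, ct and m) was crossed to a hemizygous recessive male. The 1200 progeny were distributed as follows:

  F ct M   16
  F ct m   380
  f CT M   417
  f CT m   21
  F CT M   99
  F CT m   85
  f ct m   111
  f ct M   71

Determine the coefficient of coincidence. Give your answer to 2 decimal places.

0.93

The two most frequent reciprocal classes, f CT M and F ct m, are the parental types, so the F1 was f CT M / F ct m.
The two rarest classes, f CT m and F ct M, are the double crossovers. Comparing them with the parentals, only the m allele has switched, so m is the middle locus and the order is ct – m – f.
ct–m: (156 + 37)/1200 = 0.1608; m–f: (210 + 37)/1200 = 0.2058.
Expected DCO frequency = 0.1608 × 0.2058 ≈ 0.03309; observed = 37/1200 ≈ 0.03083.
Coefficient of coincidence = 0.03083/0.03309 ≈ 0.93.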